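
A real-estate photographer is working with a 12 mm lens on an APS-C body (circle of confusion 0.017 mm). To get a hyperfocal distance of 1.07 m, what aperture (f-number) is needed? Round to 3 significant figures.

Rearrange H = f²/(N·c) + f for N: N = f² / ((H − f)·c).
N = 12² / ((1070 − 12) × 0.017) = 144 / 17.99 ≈ 8.01.

f/8.01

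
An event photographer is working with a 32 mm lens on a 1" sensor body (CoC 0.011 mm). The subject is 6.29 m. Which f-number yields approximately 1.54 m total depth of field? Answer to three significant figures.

f/1.79

Write h = H − f = f²/(N·c). The thin-lens limits are Dn = s·h/(h + (s−f)) and Df = s·h/(h − (s−f)), so DoF = Df − Dn = 2·s·(s−f)·h / (h² − (s−f)²).
That is a quadratic in h: DoF·h² − 2·s·(s−f)·h − DoF·(s−f)² = 0 ⇒ h = (s−f)·(s + √(s² + DoF²)) / DoF = 6258 × (6290 + √(6290² + 1540²)) / 1540 = 6258 × (6290 + 6475.78) / 1540 ≈ 51875 mm.
Then N = f²/(c·h) = 32² / (0.011 × 51875) = 1024 / 570.63 ≈ 1.79.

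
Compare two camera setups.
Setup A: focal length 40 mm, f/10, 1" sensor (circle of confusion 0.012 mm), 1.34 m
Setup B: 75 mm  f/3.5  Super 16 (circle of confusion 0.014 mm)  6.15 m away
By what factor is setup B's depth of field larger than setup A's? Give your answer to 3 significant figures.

Setup A: H = 40²/(10×0.012) + 40 ≈ 13373.3 mm; DoF = Df − Dn = 1484.76 − 1220.96 ≈ 263.80 mm.
Setup B: H = 75²/(3.5×0.014) + 75 ≈ 114870.9 mm; DoF = Df − Dn = 6493.64 − 5840.90 ≈ 652.74 mm.
Ratio = 652.74 / 263.80 ≈ 2.47.

2.47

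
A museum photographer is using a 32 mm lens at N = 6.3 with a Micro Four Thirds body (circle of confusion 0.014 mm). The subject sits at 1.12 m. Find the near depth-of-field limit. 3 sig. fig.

1.02 m

Hyperfocal distance H = f²/(N·c) + f = 32²/(6.3 × 0.014) + 32 = 1024/0.0882 + 32 ≈ 11642.0 mm ≈ 11.64 m.
Near limit Dn = s·(H − f)/(H + s − 2f) = 1120 × (11642.0 − 32) / (11642.0 + 1120 − 2 × 32) = 1120 × 11610.0 / 12698.0 ≈ 1024.0 mm ≈ 1.02 m.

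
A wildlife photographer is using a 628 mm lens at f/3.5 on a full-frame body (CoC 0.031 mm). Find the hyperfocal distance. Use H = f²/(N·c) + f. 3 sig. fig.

Hyperfocal distance H = f²/(N·c) + f = 628²/(3.5 × 0.031) + 628 = 394384/0.1085 + 628 ≈ 3635503.6 mm ≈ 3640 m.

3640 m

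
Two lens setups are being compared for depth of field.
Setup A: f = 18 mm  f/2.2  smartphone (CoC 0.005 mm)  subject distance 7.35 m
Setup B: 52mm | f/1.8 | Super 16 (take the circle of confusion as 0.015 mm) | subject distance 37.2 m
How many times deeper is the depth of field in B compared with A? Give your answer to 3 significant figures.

8.20

Setup A: H = 18²/(2.2×0.005) + 18 ≈ 29472.5 mm; DoF = Df − Dn = 9786.0 − 5885.1 ≈ 3900.9 mm.
Setup B: H = 52²/(1.8×0.015) + 52 ≈ 100200.1 mm; DoF = Df − Dn = 59135 − 27135 ≈ 32000 mm.
Ratio = 32000 / 3900.9 ≈ 8.20.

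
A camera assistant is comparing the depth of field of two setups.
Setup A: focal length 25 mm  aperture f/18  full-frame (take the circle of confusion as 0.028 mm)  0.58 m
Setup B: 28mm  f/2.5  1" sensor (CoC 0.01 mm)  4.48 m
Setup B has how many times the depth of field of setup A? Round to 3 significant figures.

2.00

Setup A: H = 25²/(18×0.028) + 25 ≈ 1265.1 mm; DoF = Df − Dn = 1049.87 − 400.68 ≈ 649.19 mm.
Setup B: H = 28²/(2.5×0.01) + 28 ≈ 31388.0 mm; DoF = Df − Dn = 5221.2 − 3923.1 ≈ 1298.1 mm.
Ratio = 1298.1 / 649.19 ≈ 2.00.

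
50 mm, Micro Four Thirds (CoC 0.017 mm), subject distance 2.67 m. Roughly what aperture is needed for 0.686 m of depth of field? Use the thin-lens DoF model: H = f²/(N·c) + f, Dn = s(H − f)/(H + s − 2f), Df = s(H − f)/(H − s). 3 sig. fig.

Write h = H − f = f²/(N·c). The thin-lens limits are Dn = s·h/(h + (s−f)) and Df = s·h/(h − (s−f)), so DoF = Df − Dn = 2·s·(s−f)·h / (h² − (s−f)²).
That is a quadratic in h: DoF·h² − 2·s·(s−f)·h − DoF·(s−f)² = 0 ⇒ h = (s−f)·(s + √(s² + DoF²)) / DoF = 2620 × (2670 + √(2670² + 686²)) / 686 = 2620 × (2670 + 2756.72) / 686 ≈ 20726 mm.
Then N = f²/(c·h) = 50² / (0.017 × 20726) = 2500 / 352.34 ≈ 7.10.

f/7.10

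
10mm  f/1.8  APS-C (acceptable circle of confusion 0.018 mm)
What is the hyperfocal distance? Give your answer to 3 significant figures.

3.10 m

Hyperfocal distance H = f²/(N·c) + f = 10²/(1.8 × 0.018) + 10 = 100/0.0324 + 10 ≈ 3096.4 mm ≈ 3.10 m.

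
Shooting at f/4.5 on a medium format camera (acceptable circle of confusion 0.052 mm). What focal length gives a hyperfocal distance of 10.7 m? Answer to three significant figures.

49.9 mm

From H = f²/(N·c) + f, with f ≪ H: f ≈ √(H·N·c) = √(10700 × 4.5 × 0.052) = √2503.8 ≈ 50.04 mm.
Exact: f² + N·c·f − N·c·H = 0 ⇒ f = (−N·c + √((N·c)² + 4·N·c·H))/2 = (−0.234 + √10015)/2 ≈ 49.921 mm ≈ 49.9 mm.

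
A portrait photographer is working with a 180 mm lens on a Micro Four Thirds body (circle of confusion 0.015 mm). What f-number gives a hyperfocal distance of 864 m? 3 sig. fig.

Rearrange H = f²/(N·c) + f for N: N = f² / ((H − f)·c).
N = 180² / ((864000 − 180) × 0.015) = 32400 / 12957 ≈ 2.50.

f/2.50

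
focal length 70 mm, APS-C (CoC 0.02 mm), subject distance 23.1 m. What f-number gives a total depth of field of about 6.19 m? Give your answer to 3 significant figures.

Write h = H − f = f²/(N·c). The thin-lens limits are Dn = s·h/(h + (s−f)) and Df = s·h/(h − (s−f)), so DoF = Df − Dn = 2·s·(s−f)·h / (h² − (s−f)²).
That is a quadratic in h: DoF·h² − 2·s·(s−f)·h − DoF·(s−f)² = 0 ⇒ h = (s−f)·(s + √(s² + DoF²)) / DoF = 23030 × (23100 + √(23100² + 6190²)) / 6190 = 23030 × (23100 + 23915.0) / 6190 ≈ 174920 mm.
Then N = f²/(c·h) = 70² / (0.02 × 174920) = 4900 / 3498.4 ≈ 1.40.

f/1.40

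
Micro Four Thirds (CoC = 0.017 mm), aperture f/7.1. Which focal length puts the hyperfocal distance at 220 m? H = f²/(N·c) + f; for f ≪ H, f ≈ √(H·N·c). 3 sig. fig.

163 mm

From H = f²/(N·c) + f, with f ≪ H: f ≈ √(H·N·c) = √(220000 × 7.1 × 0.017) = √26554 ≈ 163.0 mm.
The +f correction barely moves this — solving exactly, f² + N·c·f − N·c·H = 0 ⇒ f = (−N·c + √((N·c)² + 4·N·c·H))/2 = (−0.1207 + √106216)/2 ≈ 162.89 mm, so f ≈ 163 mm.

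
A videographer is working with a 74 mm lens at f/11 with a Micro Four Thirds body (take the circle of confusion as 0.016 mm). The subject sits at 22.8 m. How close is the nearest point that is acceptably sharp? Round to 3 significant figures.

13.2 m

Hyperfocal distance H = f²/(N·c) + f = 74²/(11 × 0.016) + 74 = 5476/0.176 + 74 ≈ 31187.6 mm ≈ 31.19 m.
Near limit Dn = s·(H − f)/(H + s − 2f) = 22800 × (31187.6 − 74) / (31187.6 + 22800 − 2 × 74) = 22800 × 31113.6 / 53839.6 ≈ 13176 mm ≈ 13.2 m.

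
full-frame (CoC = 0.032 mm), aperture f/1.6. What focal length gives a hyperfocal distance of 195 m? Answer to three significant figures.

From H = f²/(N·c) + f, with f ≪ H: f ≈ √(H·N·c) = √(195000 × 1.6 × 0.032) = √9984.0 ≈ 99.92 mm.
The +f correction barely moves this — solving exactly, f² + N·c·f − N·c·H = 0 ⇒ f = (−N·c + √((N·c)² + 4·N·c·H))/2 = (−0.0512 + √39936)/2 ≈ 99.894 mm, so f ≈ 99.9 mm.

99.9 mm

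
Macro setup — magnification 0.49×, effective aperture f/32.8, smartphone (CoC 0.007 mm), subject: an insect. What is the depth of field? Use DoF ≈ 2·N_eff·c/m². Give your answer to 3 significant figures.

At magnification m, DoF ≈ 2·N_eff·c/m² = 2 × 32.8 × 0.007 / 0.49² = 0.4592 / 0.2401 ≈ 1.91 mm.

1.91 mm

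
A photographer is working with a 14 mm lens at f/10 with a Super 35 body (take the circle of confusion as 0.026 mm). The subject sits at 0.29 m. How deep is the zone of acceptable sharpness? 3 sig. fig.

Hyperfocal distance H = f²/(N·c) + f = 14²/(10 × 0.026) + 14 = 196/0.26 + 14 ≈ 767.8 mm ≈ 0.768 m.
Near limit Dn = s·(H − f)/(H + s − 2f) = 290 × (767.8 − 14) / (767.8 + 290 − 2 × 14) = 290 × 753.8 / 1029.8 ≈ 212.28 mm.
Far limit Df = s·(H − f)/(H − s) = 290 × (767.8 − 14) / (767.8 − 290) = 290 × 753.8 / 477.8 ≈ 457.50 mm.
Depth of field = Df − Dn = 457.50 − 212.28 ≈ 245.22 mm.

245 mm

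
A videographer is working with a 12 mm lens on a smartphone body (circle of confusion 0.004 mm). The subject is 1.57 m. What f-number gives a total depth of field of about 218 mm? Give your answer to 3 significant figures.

f/1.60

Write h = H − f = f²/(N·c). The thin-lens limits are Dn = s·h/(h + (s−f)) and Df = s·h/(h − (s−f)), so DoF = Df − Dn = 2·s·(s−f)·h / (h² − (s−f)²).
That is a quadratic in h: DoF·h² − 2·s·(s−f)·h − DoF·(s−f)² = 0 ⇒ h = (s−f)·(s + √(s² + DoF²)) / DoF = 1558 × (1570 + √(1570² + 218²)) / 218 = 1558 × (1570 + 1585.06) / 218 ≈ 22549 mm.
Then N = f²/(c·h) = 12² / (0.004 × 22549) = 144 / 90.194 ≈ 1.60.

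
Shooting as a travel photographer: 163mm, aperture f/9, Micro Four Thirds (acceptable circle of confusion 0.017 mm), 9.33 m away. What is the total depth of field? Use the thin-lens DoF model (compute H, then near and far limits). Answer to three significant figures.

Hyperfocal distance H = f²/(N·c) + f = 163²/(9 × 0.017) + 163 = 26569/0.153 + 163 ≈ 173816.6 mm ≈ 173.8 m.
Near limit Dn = s·(H − f)/(H + s − 2f) = 9330 × (173816.6 − 163) / (173816.6 + 9330 − 2 × 163) = 9330 × 173653.6 / 182820.6 ≈ 8862.17 mm.
Far limit Df = s·(H − f)/(H − s) = 9330 × (173816.6 − 163) / (173816.6 − 9330) = 9330 × 173653.6 / 164486.6 ≈ 9849.97 mm.
Depth of field = Df − Dn = 9849.97 − 8862.17 ≈ 987.80 mm ≈ 0.988 m.

0.988 m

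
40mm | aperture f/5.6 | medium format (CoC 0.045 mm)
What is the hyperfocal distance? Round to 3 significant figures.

6.39 m

Hyperfocal distance H = f²/(N·c) + f = 40²/(5.6 × 0.045) + 40 = 1600/0.252 + 40 ≈ 6389.2 mm ≈ 6.39 m.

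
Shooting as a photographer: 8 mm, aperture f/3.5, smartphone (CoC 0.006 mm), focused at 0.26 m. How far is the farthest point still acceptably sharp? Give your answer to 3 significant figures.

Hyperfocal distance H = f²/(N·c) + f = 8²/(3.5 × 0.006) + 8 = 64/0.021 + 8 ≈ 3055.6 mm ≈ 3.056 m.
Far limit Df = s·(H − f)/(H − s) = 260 × (3055.6 − 8) / (3055.6 − 260) = 260 × 3047.6 / 2795.6 ≈ 283.44 mm.

283 mm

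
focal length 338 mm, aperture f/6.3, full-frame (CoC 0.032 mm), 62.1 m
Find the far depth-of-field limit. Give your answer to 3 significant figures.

69.7 m

Hyperfocal distance H = f²/(N·c) + f = 338²/(6.3 × 0.032) + 338 = 114244/0.2016 + 338 ≈ 567024.5 mm ≈ 567.0 m.
Far limit Df = s·(H − f)/(H − s) = 62100 × (567024.5 − 338) / (567024.5 − 62100) = 62100 × 566686.5 / 504924.5 ≈ 69696 mm ≈ 69.7 m.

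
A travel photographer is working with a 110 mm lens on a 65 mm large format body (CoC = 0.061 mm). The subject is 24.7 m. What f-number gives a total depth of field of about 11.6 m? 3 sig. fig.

Write h = H − f = f²/(N·c). The thin-lens limits are Dn = s·h/(h + (s−f)) and Df = s·h/(h − (s−f)), so DoF = Df − Dn = 2·s·(s−f)·h / (h² − (s−f)²).
That is a quadratic in h: DoF·h² − 2·s·(s−f)·h − DoF·(s−f)² = 0 ⇒ h = (s−f)·(s + √(s² + DoF²)) / DoF = 24590 × (24700 + √(24700² + 11600²)) / 11600 = 24590 × (24700 + 27288.3) / 11600 ≈ 110206 mm.
Then N = f²/(c·h) = 110² / (0.061 × 110206) = 12100 / 6722.6 ≈ 1.80.

f/1.80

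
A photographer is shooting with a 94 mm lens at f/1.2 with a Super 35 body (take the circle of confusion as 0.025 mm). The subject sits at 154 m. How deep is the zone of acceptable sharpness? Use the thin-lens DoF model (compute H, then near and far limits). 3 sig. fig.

221 m

Hyperfocal distance H = f²/(N·c) + f = 94²/(1.2 × 0.025) + 94 = 8836/0.03 + 94 ≈ 294627.3 mm ≈ 294.6 m.
Near limit Dn = s·(H − f)/(H + s − 2f) = 154000 × (294627.3 − 94) / (294627.3 + 154000 − 2 × 94) = 154000 × 294533.3 / 448439.3 ≈ 101147 mm.
Far limit Df = s·(H − f)/(H − s) = 154000 × (294627.3 − 94) / (294627.3 − 154000) = 154000 × 294533.3 / 140627.3 ≈ 322541 mm.
Depth of field = Df − Dn = 322541 − 101147 ≈ 221394 mm ≈ 221 m.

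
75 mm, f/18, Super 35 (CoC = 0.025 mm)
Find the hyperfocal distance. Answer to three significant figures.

12.6 m

Hyperfocal distance H = f²/(N·c) + f = 75²/(18 × 0.025) + 75 = 5625/0.45 + 75 ≈ 12575.0 mm ≈ 12.6 m.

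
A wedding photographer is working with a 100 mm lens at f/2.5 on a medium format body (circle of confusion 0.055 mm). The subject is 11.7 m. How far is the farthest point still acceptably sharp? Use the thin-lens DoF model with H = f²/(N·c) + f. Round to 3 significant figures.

13.9 m

Hyperfocal distance H = f²/(N·c) + f = 100²/(2.5 × 0.055) + 100 = 10000/0.1375 + 100 ≈ 72827.3 mm ≈ 72.83 m.
Far limit Df = s·(H − f)/(H − s) = 11700 × (72827.3 − 100) / (72827.3 − 11700) = 11700 × 72727.3 / 61127.3 ≈ 13920 mm ≈ 13.9 m.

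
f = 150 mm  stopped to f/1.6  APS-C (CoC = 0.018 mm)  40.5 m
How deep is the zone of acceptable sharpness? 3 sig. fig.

Hyperfocal distance H = f²/(N·c) + f = 150²/(1.6 × 0.018) + 150 = 22500/0.0288 + 150 ≈ 781400.0 mm ≈ 781.4 m.
Near limit Dn = s·(H − f)/(H + s − 2f) = 40500 × (781400.0 − 150) / (781400.0 + 40500 − 2 × 150) = 40500 × 781250.0 / 821600.0 ≈ 38511.0 mm.
Far limit Df = s·(H − f)/(H − s) = 40500 × (781400.0 − 150) / (781400.0 − 40500) = 40500 × 781250.0 / 740900.0 ≈ 42705.7 mm.
Depth of field = Df − Dn = 42705.7 − 38511.0 ≈ 4194.7 mm ≈ 4.19 m.

4.19 m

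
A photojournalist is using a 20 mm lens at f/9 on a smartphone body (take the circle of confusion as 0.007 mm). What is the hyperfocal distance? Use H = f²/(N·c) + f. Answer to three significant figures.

Hyperfocal distance H = f²/(N·c) + f = 20²/(9 × 0.007) + 20 = 400/0.063 + 20 ≈ 6369.2 mm ≈ 6.37 m.

6.37 m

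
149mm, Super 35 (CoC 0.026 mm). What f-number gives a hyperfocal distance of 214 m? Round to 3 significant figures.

f/3.99

Rearrange H = f²/(N·c) + f for N: N = f² / ((H − f)·c).
N = 149² / ((214000 − 149) × 0.026) = 22201 / 5560 ≈ 3.99.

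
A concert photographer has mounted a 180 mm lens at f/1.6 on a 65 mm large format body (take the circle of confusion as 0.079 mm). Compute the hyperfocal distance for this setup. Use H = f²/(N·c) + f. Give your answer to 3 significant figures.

Hyperfocal distance H = f²/(N·c) + f = 180²/(1.6 × 0.079) + 180 = 32400/0.1264 + 180 ≈ 256509.1 mm ≈ 257 m.

257 m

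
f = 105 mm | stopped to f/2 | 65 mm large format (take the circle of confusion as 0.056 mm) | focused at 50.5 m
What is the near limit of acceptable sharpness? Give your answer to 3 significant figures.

33.4 m

Hyperfocal distance H = f²/(N·c) + f = 105²/(2 × 0.056) + 105 = 11025/0.112 + 105 ≈ 98542.5 mm ≈ 98.54 m.
Near limit Dn = s·(H − f)/(H + s − 2f) = 50500 × (98542.5 − 105) / (98542.5 + 50500 − 2 × 105) = 50500 × 98437.5 / 148832.5 ≈ 33401 mm ≈ 33.4 m.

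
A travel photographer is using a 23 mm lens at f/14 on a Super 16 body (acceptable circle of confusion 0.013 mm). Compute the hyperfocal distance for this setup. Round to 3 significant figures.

2.93 m

Hyperfocal distance H = f²/(N·c) + f = 23²/(14 × 0.013) + 23 = 529/0.182 + 23 ≈ 2929.6 mm ≈ 2.93 m.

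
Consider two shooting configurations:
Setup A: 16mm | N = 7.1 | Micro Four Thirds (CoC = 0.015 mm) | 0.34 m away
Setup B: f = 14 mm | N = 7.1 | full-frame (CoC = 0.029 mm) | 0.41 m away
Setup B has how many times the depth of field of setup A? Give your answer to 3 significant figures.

4.42

Setup A: H = 16²/(7.1×0.015) + 16 ≈ 2419.8 mm; DoF = Df − Dn = 392.968 − 299.615 ≈ 93.353 mm.
Setup B: H = 14²/(7.1×0.029) + 14 ≈ 965.9 mm; DoF = Df − Dn = 702.06 − 289.55 ≈ 412.51 mm.
Ratio = 412.51 / 93.353 ≈ 4.42.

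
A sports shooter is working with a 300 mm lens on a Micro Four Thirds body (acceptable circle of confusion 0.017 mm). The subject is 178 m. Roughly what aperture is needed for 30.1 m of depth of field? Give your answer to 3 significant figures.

Write h = H − f = f²/(N·c). The thin-lens limits are Dn = s·h/(h + (s−f)) and Df = s·h/(h − (s−f)), so DoF = Df − Dn = 2·s·(s−f)·h / (h² − (s−f)²).
That is a quadratic in h: DoF·h² − 2·s·(s−f)·h − DoF·(s−f)² = 0 ⇒ h = (s−f)·(s + √(s² + DoF²)) / DoF = 177700 × (178000 + √(178000² + 30100²)) / 30100 = 177700 × (178000 + 180527) / 30100 ≈ 2116620 mm.
Then N = f²/(c·h) = 300² / (0.017 × 2116620) = 90000 / 35983 ≈ 2.50.

f/2.50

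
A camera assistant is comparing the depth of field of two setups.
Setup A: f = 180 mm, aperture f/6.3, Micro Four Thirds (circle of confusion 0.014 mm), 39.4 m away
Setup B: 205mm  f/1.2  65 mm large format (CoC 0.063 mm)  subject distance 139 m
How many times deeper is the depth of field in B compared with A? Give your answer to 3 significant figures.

8.70

Setup A: H = 180²/(6.3×0.014) + 180 ≈ 367526.9 mm; DoF = Df − Dn = 44109.4 − 35599.2 ≈ 8510.2 mm.
Setup B: H = 205²/(1.2×0.063) + 205 ≈ 556091.2 mm; DoF = Df − Dn = 185255 − 111228 ≈ 74027 mm.
Ratio = 74027 / 8510.2 ≈ 8.70.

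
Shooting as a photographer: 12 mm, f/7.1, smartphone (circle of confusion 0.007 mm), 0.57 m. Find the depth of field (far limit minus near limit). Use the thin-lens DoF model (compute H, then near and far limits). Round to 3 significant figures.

Hyperfocal distance H = f²/(N·c) + f = 12²/(7.1 × 0.007) + 12 = 144/0.0497 + 12 ≈ 2909.4 mm ≈ 2.909 m.
Near limit Dn = s·(H − f)/(H + s − 2f) = 570 × (2909.4 − 12) / (2909.4 + 570 − 2 × 12) = 570 × 2897.4 / 3455.4 ≈ 477.95 mm.
Far limit Df = s·(H − f)/(H − s) = 570 × (2909.4 − 12) / (2909.4 − 570) = 570 × 2897.4 / 2339.4 ≈ 705.96 mm.
Depth of field = Df − Dn = 705.96 − 477.95 ≈ 228.01 mm.

228 mm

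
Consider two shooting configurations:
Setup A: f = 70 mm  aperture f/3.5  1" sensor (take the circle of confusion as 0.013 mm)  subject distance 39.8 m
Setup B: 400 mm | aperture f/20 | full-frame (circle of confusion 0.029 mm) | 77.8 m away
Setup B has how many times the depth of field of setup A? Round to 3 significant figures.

Setup A: H = 70²/(3.5×0.013) + 70 ≈ 107762.3 mm; DoF = Df − Dn = 63067 − 29074 ≈ 33993 mm.
Setup B: H = 400²/(20×0.029) + 400 ≈ 276262.1 mm; DoF = Df − Dn = 108142 − 60754 ≈ 47388 mm.
Ratio = 47388 / 33993 ≈ 1.39.

1.39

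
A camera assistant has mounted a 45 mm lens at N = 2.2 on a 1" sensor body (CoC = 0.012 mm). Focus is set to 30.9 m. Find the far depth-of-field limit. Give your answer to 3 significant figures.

Hyperfocal distance H = f²/(N·c) + f = 45²/(2.2 × 0.012) + 45 = 2025/0.0264 + 45 ≈ 76749.5 mm ≈ 76.75 m.
Far limit Df = s·(H − f)/(H − s) = 30900 × (76749.5 − 45) / (76749.5 − 30900) = 30900 × 76704.5 / 45849.5 ≈ 51695 mm ≈ 51.7 m.

51.7 m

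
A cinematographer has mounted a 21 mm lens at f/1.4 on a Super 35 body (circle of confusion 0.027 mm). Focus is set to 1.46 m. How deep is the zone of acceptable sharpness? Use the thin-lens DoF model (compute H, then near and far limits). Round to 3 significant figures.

Hyperfocal distance H = f²/(N·c) + f = 21²/(1.4 × 0.027) + 21 = 441/0.0378 + 21 ≈ 11687.7 mm ≈ 11.69 m.
Near limit Dn = s·(H − f)/(H + s − 2f) = 1460 × (11687.7 − 21) / (11687.7 + 1460 − 2 × 21) = 1460 × 11666.7 / 13105.7 ≈ 1299.69 mm.
Far limit Df = s·(H − f)/(H − s) = 1460 × (11687.7 − 21) / (11687.7 − 1460) = 1460 × 11666.7 / 10227.7 ≈ 1665.42 mm.
Depth of field = Df − Dn = 1665.42 − 1299.69 ≈ 365.73 mm.

366 mm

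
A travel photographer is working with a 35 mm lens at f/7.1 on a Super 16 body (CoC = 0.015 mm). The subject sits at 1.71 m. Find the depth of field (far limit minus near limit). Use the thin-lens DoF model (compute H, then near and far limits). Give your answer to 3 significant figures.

Hyperfocal distance H = f²/(N·c) + f = 35²/(7.1 × 0.015) + 35 = 1225/0.1065 + 35 ≈ 11537.3 mm ≈ 11.54 m.
Near limit Dn = s·(H − f)/(H + s − 2f) = 1710 × (11537.3 − 35) / (11537.3 + 1710 − 2 × 35) = 1710 × 11502.3 / 13177.3 ≈ 1492.64 mm.
Far limit Df = s·(H − f)/(H − s) = 1710 × (11537.3 − 35) / (11537.3 − 1710) = 1710 × 11502.3 / 9827.3 ≈ 2001.46 mm.
Depth of field = Df − Dn = 2001.46 − 1492.64 ≈ 508.82 mm ≈ 0.509 m.

0.509 m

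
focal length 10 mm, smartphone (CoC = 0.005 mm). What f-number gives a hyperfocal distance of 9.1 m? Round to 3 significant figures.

f/2.20

Rearrange H = f²/(N·c) + f for N: N = f² / ((H − f)·c).
N = 10² / ((9100 − 10) × 0.005) = 100 / 45.45 ≈ 2.20.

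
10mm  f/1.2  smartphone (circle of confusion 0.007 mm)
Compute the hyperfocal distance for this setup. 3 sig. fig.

Hyperfocal distance H = f²/(N·c) + f = 10²/(1.2 × 0.007) + 10 = 100/0.0084 + 10 ≈ 11914.8 mm ≈ 11.9 m.

11.9 m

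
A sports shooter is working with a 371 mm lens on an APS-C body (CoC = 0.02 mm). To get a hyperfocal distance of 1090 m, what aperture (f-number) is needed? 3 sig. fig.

f/6.32

Rearrange H = f²/(N·c) + f for N: N = f² / ((H − f)·c).
N = 371² / ((1090000 − 371) × 0.02) = 137641 / 21793 ≈ 6.32.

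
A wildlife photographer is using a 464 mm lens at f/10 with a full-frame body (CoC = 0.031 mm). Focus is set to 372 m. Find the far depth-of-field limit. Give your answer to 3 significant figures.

Hyperfocal distance H = f²/(N·c) + f = 464²/(10 × 0.031) + 464 = 215296/0.31 + 464 ≈ 694967.2 mm ≈ 695.0 m.
Far limit Df = s·(H − f)/(H − s) = 372000 × (694967.2 − 464) / (694967.2 − 372000) = 372000 × 694503.2 / 322967.2 ≈ 799942 mm ≈ 800 m.

800 m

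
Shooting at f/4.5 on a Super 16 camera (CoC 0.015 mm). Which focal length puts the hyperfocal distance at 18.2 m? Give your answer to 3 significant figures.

From H = f²/(N·c) + f, with f ≪ H: f ≈ √(H·N·c) = √(18200 × 4.5 × 0.015) = √1228.5 ≈ 35.05 mm.
Exact: f² + N·c·f − N·c·H = 0 ⇒ f = (−N·c + √((N·c)² + 4·N·c·H))/2 = (−0.0675 + √4914.0)/2 ≈ 35.016 mm ≈ 35.0 mm.

35.0 mm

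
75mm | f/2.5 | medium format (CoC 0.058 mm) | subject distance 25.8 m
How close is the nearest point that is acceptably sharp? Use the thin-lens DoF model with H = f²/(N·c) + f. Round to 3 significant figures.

Hyperfocal distance H = f²/(N·c) + f = 75²/(2.5 × 0.058) + 75 = 5625/0.145 + 75 ≈ 38868.1 mm ≈ 38.87 m.
Near limit Dn = s·(H − f)/(H + s − 2f) = 25800 × (38868.1 − 75) / (38868.1 + 25800 − 2 × 75) = 25800 × 38793.1 / 64518.1 ≈ 15513 mm ≈ 15.5 m.

15.5 m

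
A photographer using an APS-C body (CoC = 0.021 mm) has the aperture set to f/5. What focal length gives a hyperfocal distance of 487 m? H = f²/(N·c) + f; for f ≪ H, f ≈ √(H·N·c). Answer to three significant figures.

226 mm

From H = f²/(N·c) + f, with f ≪ H: f ≈ √(H·N·c) = √(487000 × 5 × 0.021) = √51135 ≈ 226.1 mm.
The +f correction barely moves this — solving exactly, f² + N·c·f − N·c·H = 0 ⇒ f = (−N·c + √((N·c)² + 4·N·c·H))/2 = (−0.105 + √204540)/2 ≈ 226.08 mm, so f ≈ 226 mm.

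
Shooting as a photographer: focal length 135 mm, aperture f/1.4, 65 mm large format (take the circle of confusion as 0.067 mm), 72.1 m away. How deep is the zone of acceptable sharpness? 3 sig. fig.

Hyperfocal distance H = f²/(N·c) + f = 135²/(1.4 × 0.067) + 135 = 18225/0.0938 + 135 ≈ 194431.4 mm ≈ 194.4 m.
Near limit Dn = s·(H − f)/(H + s − 2f) = 72100 × (194431.4 − 135) / (194431.4 + 72100 − 2 × 135) = 72100 × 194296.4 / 266261.4 ≈ 52613 mm.
Far limit Df = s·(H − f)/(H − s) = 72100 × (194431.4 − 135) / (194431.4 − 72100) = 72100 × 194296.4 / 122331.4 ≈ 114515 mm.
Depth of field = Df − Dn = 114515 − 52613 ≈ 61902 mm ≈ 61.9 m.

61.9 m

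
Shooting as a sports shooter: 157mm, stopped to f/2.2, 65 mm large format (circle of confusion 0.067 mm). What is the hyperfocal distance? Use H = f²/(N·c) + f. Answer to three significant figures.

Hyperfocal distance H = f²/(N·c) + f = 157²/(2.2 × 0.067) + 157 = 24649/0.1474 + 157 ≈ 167382.2 mm ≈ 167 m.

167 m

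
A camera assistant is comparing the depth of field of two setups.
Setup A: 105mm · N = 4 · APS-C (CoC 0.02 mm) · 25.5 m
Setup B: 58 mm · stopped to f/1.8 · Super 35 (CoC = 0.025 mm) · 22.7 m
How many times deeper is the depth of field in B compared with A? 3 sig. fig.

Setup A: H = 105²/(4×0.02) + 105 ≈ 137917.5 mm; DoF = Df − Dn = 31260.4 − 21532.2 ≈ 9728.2 mm.
Setup B: H = 58²/(1.8×0.025) + 58 ≈ 74813.6 mm; DoF = Df − Dn = 32563 − 17423 ≈ 15140 mm.
Ratio = 15140 / 9728.2 ≈ 1.56.

1.56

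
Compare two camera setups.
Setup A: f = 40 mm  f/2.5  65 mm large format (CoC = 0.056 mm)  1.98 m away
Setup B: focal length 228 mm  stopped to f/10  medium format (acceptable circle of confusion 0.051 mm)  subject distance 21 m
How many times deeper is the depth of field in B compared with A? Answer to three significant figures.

12.9

Setup A: H = 40²/(2.5×0.056) + 40 ≈ 11468.6 mm; DoF = Df − Dn = 2384.82 − 1692.67 ≈ 692.15 mm.
Setup B: H = 228²/(10×0.051) + 228 ≈ 102157.4 mm; DoF = Df − Dn = 26374.9 − 17444.9 ≈ 8930.0 mm.
Ratio = 8930.0 / 692.15 ≈ 12.9.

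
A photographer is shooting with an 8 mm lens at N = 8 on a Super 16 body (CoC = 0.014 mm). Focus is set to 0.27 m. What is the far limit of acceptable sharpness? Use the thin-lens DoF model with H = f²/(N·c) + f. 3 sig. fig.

Hyperfocal distance H = f²/(N·c) + f = 8²/(8 × 0.014) + 8 = 64/0.112 + 8 ≈ 579.4 mm ≈ 0.579 m.
Far limit Df = s·(H − f)/(H − s) = 270 × (579.4 − 8) / (579.4 − 270) = 270 × 571.4 / 309.4 ≈ 498.61 mm.

499 mm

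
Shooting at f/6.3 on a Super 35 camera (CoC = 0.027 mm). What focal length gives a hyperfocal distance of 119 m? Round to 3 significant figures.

From H = f²/(N·c) + f, with f ≪ H: f ≈ √(H·N·c) = √(119000 × 6.3 × 0.027) = √20242 ≈ 142.3 mm.
The +f correction barely moves this — solving exactly, f² + N·c·f − N·c·H = 0 ⇒ f = (−N·c + √((N·c)² + 4·N·c·H))/2 = (−0.1701 + √80968)/2 ≈ 142.19 mm, so f ≈ 142 mm.

142 mm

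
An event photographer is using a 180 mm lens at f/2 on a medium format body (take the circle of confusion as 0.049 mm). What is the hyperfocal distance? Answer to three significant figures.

331 m

Hyperfocal distance H = f²/(N·c) + f = 180²/(2 × 0.049) + 180 = 32400/0.098 + 180 ≈ 330792.2 mm ≈ 331 m.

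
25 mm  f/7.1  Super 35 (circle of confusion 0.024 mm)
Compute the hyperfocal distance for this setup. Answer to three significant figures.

3.69 m

Hyperfocal distance H = f²/(N·c) + f = 25²/(7.1 × 0.024) + 25 = 625/0.1704 + 25 ≈ 3692.8 mm ≈ 3.69 m.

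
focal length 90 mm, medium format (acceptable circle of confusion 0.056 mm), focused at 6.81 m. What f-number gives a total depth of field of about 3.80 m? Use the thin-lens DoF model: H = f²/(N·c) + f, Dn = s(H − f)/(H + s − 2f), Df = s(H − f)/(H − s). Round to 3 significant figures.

Write h = H − f = f²/(N·c). The thin-lens limits are Dn = s·h/(h + (s−f)) and Df = s·h/(h − (s−f)), so DoF = Df − Dn = 2·s·(s−f)·h / (h² − (s−f)²).
That is a quadratic in h: DoF·h² − 2·s·(s−f)·h − DoF·(s−f)² = 0 ⇒ h = (s−f)·(s + √(s² + DoF²)) / DoF = 6720 × (6810 + √(6810² + 3800²)) / 3800 = 6720 × (6810 + 7798.47) / 3800 ≈ 25834 mm.
Then N = f²/(c·h) = 90² / (0.056 × 25834) = 8100 / 1446.7 ≈ 5.60.

f/5.60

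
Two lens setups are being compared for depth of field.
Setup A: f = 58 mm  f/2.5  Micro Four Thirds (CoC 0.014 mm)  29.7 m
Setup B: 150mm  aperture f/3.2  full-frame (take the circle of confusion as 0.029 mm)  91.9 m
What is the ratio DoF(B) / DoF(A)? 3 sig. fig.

4.01

Setup A: H = 58²/(2.5×0.014) + 58 ≈ 96172.3 mm; DoF = Df − Dn = 42944 − 22699 ≈ 20245 mm.
Setup B: H = 150²/(3.2×0.029) + 150 ≈ 242606.9 mm; DoF = Df − Dn = 147849 − 66671 ≈ 81178 mm.
Ratio = 81178 / 20245 ≈ 4.01.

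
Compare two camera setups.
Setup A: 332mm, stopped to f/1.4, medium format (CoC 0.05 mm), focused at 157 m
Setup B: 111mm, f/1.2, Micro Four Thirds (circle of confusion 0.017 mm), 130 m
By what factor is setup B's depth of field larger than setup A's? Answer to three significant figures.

Setup A: H = 332²/(1.4×0.05) + 332 ≈ 1574960.6 mm; DoF = Df − Dn = 174347 − 142793 ≈ 31554 mm.
Setup B: H = 111²/(1.2×0.017) + 111 ≈ 604081.6 mm; DoF = Df − Dn = 165617 − 106991 ≈ 58626 mm.
Ratio = 58626 / 31554 ≈ 1.86.

1.86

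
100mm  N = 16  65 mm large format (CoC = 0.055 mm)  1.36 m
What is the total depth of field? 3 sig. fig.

Hyperfocal distance H = f²/(N·c) + f = 100²/(16 × 0.055) + 100 = 10000/0.88 + 100 ≈ 11463.6 mm ≈ 11.46 m.
Near limit Dn = s·(H − f)/(H + s − 2f) = 1360 × (11463.6 − 100) / (11463.6 + 1360 − 2 × 100) = 1360 × 11363.6 / 12623.6 ≈ 1224.25 mm.
Far limit Df = s·(H − f)/(H − s) = 1360 × (11463.6 − 100) / (11463.6 − 1360) = 1360 × 11363.6 / 10103.6 ≈ 1529.60 mm.
Depth of field = Df − Dn = 1529.60 − 1224.25 ≈ 305.35 mm.

305 mm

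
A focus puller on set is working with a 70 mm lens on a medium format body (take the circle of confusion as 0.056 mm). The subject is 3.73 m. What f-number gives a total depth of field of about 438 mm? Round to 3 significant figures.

Write h = H − f = f²/(N·c). The thin-lens limits are Dn = s·h/(h + (s−f)) and Df = s·h/(h − (s−f)), so DoF = Df − Dn = 2·s·(s−f)·h / (h² − (s−f)²).
That is a quadratic in h: DoF·h² − 2·s·(s−f)·h − DoF·(s−f)² = 0 ⇒ h = (s−f)·(s + √(s² + DoF²)) / DoF = 3660 × (3730 + √(3730² + 438²)) / 438 = 3660 × (3730 + 3755.63) / 438 ≈ 62551 mm.
Then N = f²/(c·h) = 70² / (0.056 × 62551) = 4900 / 3502.9 ≈ 1.40.

f/1.40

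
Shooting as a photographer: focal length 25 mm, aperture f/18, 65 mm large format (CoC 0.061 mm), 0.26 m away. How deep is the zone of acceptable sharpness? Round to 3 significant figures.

Hyperfocal distance H = f²/(N·c) + f = 25²/(18 × 0.061) + 25 = 625/1.098 + 25 ≈ 594.2 mm ≈ 0.594 m.
Near limit Dn = s·(H − f)/(H + s − 2f) = 260 × (594.2 − 25) / (594.2 + 260 − 2 × 25) = 260 × 569.2 / 804.2 ≈ 184.03 mm.
Far limit Df = s·(H − f)/(H − s) = 260 × (594.2 − 25) / (594.2 − 260) = 260 × 569.2 / 334.2 ≈ 442.82 mm.
Depth of field = Df − Dn = 442.82 − 184.03 ≈ 258.79 mm.

259 mm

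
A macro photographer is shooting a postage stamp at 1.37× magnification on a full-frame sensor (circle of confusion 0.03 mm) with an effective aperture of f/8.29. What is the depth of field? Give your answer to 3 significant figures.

0.265 mm

At magnification m, DoF ≈ 2·N_eff·c/m² = 2 × 8.29 × 0.03 / 1.37² = 0.4974 / 1.877 ≈ 0.265 mm.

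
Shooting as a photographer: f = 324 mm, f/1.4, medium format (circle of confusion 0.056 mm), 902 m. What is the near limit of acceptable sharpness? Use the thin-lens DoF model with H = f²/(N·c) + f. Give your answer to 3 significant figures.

Hyperfocal distance H = f²/(N·c) + f = 324²/(1.4 × 0.056) + 324 = 104976/0.0784 + 324 ≈ 1339303.6 mm ≈ 1339 m.
Near limit Dn = s·(H − f)/(H + s − 2f) = 902000 × (1339303.6 − 324) / (1339303.6 + 902000 − 2 × 324) = 902000 × 1338979.6 / 2240655.6 ≈ 539021 mm ≈ 539 m.

539 m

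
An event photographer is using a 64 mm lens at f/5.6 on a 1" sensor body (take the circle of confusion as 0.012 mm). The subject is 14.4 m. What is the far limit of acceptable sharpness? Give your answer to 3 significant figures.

18.8 m

Hyperfocal distance H = f²/(N·c) + f = 64²/(5.6 × 0.012) + 64 = 4096/0.0672 + 64 ≈ 61016.4 mm ≈ 61.02 m.
Far limit Df = s·(H − f)/(H − s) = 14400 × (61016.4 − 64) / (61016.4 − 14400) = 14400 × 60952.4 / 46616.4 ≈ 18828 mm ≈ 18.8 m.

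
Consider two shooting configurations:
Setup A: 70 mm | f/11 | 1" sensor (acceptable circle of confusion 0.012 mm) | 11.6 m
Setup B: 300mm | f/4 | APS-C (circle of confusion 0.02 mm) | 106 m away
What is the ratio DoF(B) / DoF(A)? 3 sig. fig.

2.52

Setup A: H = 70²/(11×0.012) + 70 ≈ 37191.2 mm; DoF = Df − Dn = 16826.3 − 8850.9 ≈ 7975.4 mm.
Setup B: H = 300²/(4×0.02) + 300 ≈ 1125300.0 mm; DoF = Df − Dn = 116992 − 96896 ≈ 20096 mm.
Ratio = 20096 / 7975.4 ≈ 2.52.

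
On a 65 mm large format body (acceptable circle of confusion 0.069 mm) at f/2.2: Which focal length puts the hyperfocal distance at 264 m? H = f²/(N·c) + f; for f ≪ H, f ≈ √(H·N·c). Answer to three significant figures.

200 mm

From H = f²/(N·c) + f, with f ≪ H: f ≈ √(H·N·c) = √(264000 × 2.2 × 0.069) = √40075 ≈ 200.2 mm.
The +f correction barely moves this — solving exactly, f² + N·c·f − N·c·H = 0 ⇒ f = (−N·c + √((N·c)² + 4·N·c·H))/2 = (−0.1518 + √160301)/2 ≈ 200.11 mm, so f ≈ 200 mm.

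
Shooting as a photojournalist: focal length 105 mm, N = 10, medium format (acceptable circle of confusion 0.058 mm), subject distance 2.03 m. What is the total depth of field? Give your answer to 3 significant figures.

415 mm

Hyperfocal distance H = f²/(N·c) + f = 105²/(10 × 0.058) + 105 = 11025/0.58 + 105 ≈ 19113.6 mm ≈ 19.11 m.
Near limit Dn = s·(H − f)/(H + s − 2f) = 2030 × (19113.6 − 105) / (19113.6 + 2030 − 2 × 105) = 2030 × 19008.6 / 20933.6 ≈ 1843.33 mm.
Far limit Df = s·(H − f)/(H − s) = 2030 × (19113.6 − 105) / (19113.6 − 2030) = 2030 × 19008.6 / 17083.6 ≈ 2258.74 mm.
Depth of field = Df − Dn = 2258.74 − 1843.33 ≈ 415.41 mm.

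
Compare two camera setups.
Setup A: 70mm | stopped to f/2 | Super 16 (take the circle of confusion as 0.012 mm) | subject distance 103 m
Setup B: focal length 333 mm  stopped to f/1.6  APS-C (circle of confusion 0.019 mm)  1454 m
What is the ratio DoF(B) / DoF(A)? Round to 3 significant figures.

Setup A: H = 70²/(2×0.012) + 70 ≈ 204236.7 mm; DoF = Df − Dn = 207723 − 68477 ≈ 139246 mm.
Setup B: H = 333²/(1.6×0.019) + 333 ≈ 3647997.5 mm; DoF = Df − Dn = 2417370 − 1039671 ≈ 1377699 mm.
Ratio = 1377699 / 139246 ≈ 9.89.

9.89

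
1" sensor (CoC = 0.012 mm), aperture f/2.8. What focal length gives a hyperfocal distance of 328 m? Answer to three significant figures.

From H = f²/(N·c) + f, with f ≪ H: f ≈ √(H·N·c) = √(328000 × 2.8 × 0.012) = √11021 ≈ 105.0 mm.
The +f correction barely moves this — solving exactly, f² + N·c·f − N·c·H = 0 ⇒ f = (−N·c + √((N·c)² + 4·N·c·H))/2 = (−0.0336 + √44083)/2 ≈ 104.96 mm, so f ≈ 105 mm.

105 mm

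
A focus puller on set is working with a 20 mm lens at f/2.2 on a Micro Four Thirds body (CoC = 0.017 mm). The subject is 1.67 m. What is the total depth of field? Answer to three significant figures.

0.528 m

Hyperfocal distance H = f²/(N·c) + f = 20²/(2.2 × 0.017) + 20 = 400/0.0374 + 20 ≈ 10715.2 mm ≈ 10.72 m.
Near limit Dn = s·(H − f)/(H + s − 2f) = 1670 × (10715.2 − 20) / (10715.2 + 1670 − 2 × 20) = 1670 × 10695.2 / 12345.2 ≈ 1446.80 mm.
Far limit Df = s·(H − f)/(H − s) = 1670 × (10715.2 − 20) / (10715.2 − 1670) = 1670 × 10695.2 / 9045.2 ≈ 1974.64 mm.
Depth of field = Df − Dn = 1974.64 − 1446.80 ≈ 527.84 mm ≈ 0.528 m.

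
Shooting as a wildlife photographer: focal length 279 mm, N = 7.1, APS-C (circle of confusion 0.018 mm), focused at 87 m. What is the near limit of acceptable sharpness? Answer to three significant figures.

Hyperfocal distance H = f²/(N·c) + f = 279²/(7.1 × 0.018) + 279 = 77841/0.1278 + 279 ≈ 609363.5 mm ≈ 609.4 m.
Near limit Dn = s·(H − f)/(H + s − 2f) = 87000 × (609363.5 − 279) / (609363.5 + 87000 − 2 × 279) = 87000 × 609084.5 / 695805.5 ≈ 76157 mm ≈ 76.2 m.

76.2 m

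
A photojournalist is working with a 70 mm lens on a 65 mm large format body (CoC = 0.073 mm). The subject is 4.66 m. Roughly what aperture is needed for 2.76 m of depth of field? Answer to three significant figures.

Write h = H − f = f²/(N·c). The thin-lens limits are Dn = s·h/(h + (s−f)) and Df = s·h/(h − (s−f)), so DoF = Df − Dn = 2·s·(s−f)·h / (h² − (s−f)²).
That is a quadratic in h: DoF·h² − 2·s·(s−f)·h − DoF·(s−f)² = 0 ⇒ h = (s−f)·(s + √(s² + DoF²)) / DoF = 4590 × (4660 + √(4660² + 2760²)) / 2760 = 4590 × (4660 + 5416.01) / 2760 ≈ 16757 mm.
Then N = f²/(c·h) = 70² / (0.073 × 16757) = 4900 / 1223.2 ≈ 4.01.

f/4.01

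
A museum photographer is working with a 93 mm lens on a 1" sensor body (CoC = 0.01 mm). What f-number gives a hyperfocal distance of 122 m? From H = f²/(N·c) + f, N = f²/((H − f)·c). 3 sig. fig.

Rearrange H = f²/(N·c) + f for N: N = f² / ((H − f)·c).
N = 93² / ((122000 − 93) × 0.01) = 8649 / 1219 ≈ 7.09.

f/7.09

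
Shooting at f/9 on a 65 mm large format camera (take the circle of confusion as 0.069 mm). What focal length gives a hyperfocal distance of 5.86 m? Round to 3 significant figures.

From H = f²/(N·c) + f, with f ≪ H: f ≈ √(H·N·c) = √(5860 × 9 × 0.069) = √3639.1 ≈ 60.32 mm.
Exact: f² + N·c·f − N·c·H = 0 ⇒ f = (−N·c + √((N·c)² + 4·N·c·H))/2 = (−0.621 + √14557)/2 ≈ 60.015 mm ≈ 60.0 mm.

60.0 mm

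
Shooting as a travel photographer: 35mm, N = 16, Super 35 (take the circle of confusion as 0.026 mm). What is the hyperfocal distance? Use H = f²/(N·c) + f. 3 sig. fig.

Hyperfocal distance H = f²/(N·c) + f = 35²/(16 × 0.026) + 35 = 1225/0.416 + 35 ≈ 2979.7 mm ≈ 2.98 m.

2.98 m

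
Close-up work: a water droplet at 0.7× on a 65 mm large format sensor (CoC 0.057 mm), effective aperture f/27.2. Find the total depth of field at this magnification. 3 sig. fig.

At magnification m, DoF ≈ 2·N_eff·c/m² = 2 × 27.2 × 0.057 / 0.7² = 3.101 / 0.49 ≈ 6.33 mm.

6.33 mm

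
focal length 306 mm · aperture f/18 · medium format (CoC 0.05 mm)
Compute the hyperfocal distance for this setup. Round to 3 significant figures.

Hyperfocal distance H = f²/(N·c) + f = 306²/(18 × 0.05) + 306 = 93636/0.9 + 306 ≈ 104346.0 mm ≈ 104 m.

104 m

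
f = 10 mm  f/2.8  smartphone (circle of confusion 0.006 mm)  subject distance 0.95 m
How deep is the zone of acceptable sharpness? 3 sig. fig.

308 mm

Hyperfocal distance H = f²/(N·c) + f = 10²/(2.8 × 0.006) + 10 = 100/0.0168 + 10 ≈ 5962.4 mm ≈ 5.962 m.
Near limit Dn = s·(H − f)/(H + s − 2f) = 950 × (5962.4 − 10) / (5962.4 + 950 − 2 × 10) = 950 × 5952.4 / 6892.4 ≈ 820.44 mm.
Far limit Df = s·(H − f)/(H − s) = 950 × (5962.4 − 10) / (5962.4 − 950) = 950 × 5952.4 / 5012.4 ≈ 1128.16 mm.
Depth of field = Df − Dn = 1128.16 − 820.44 ≈ 307.72 mm.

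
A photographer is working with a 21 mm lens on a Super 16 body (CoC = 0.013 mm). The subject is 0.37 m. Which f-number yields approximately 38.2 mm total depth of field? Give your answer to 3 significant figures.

f/5

Write h = H − f = f²/(N·c). The thin-lens limits are Dn = s·h/(h + (s−f)) and Df = s·h/(h − (s−f)), so DoF = Df − Dn = 2·s·(s−f)·h / (h² − (s−f)²).
That is a quadratic in h: DoF·h² − 2·s·(s−f)·h − DoF·(s−f)² = 0 ⇒ h = (s−f)·(s + √(s² + DoF²)) / DoF = 349 × (370 + √(370² + 38.2²)) / 38.2 = 349 × (370 + 371.967) / 38.2 ≈ 6778.7 mm.
Then N = f²/(c·h) = 21² / (0.013 × 6778.7) = 441 / 88.123 ≈ 5.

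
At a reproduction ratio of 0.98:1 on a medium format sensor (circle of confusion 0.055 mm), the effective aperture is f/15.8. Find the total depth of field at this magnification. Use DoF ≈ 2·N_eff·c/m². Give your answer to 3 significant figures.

At magnification m, DoF ≈ 2·N_eff·c/m² = 2 × 15.8 × 0.055 / 0.98² = 1.738 / 0.9604 ≈ 1.81 mm.

1.81 mm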